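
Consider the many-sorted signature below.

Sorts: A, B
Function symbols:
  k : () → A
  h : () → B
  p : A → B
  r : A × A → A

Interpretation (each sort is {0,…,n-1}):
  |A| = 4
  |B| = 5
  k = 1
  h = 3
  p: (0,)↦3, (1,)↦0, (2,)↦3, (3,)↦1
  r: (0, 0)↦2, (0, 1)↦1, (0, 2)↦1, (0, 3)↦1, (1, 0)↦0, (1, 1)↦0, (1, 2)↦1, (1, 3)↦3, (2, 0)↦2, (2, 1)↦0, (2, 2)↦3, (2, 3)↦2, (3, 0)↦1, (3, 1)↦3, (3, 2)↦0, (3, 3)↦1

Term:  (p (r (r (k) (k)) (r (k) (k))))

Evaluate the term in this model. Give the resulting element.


  k = 1
  k = 1
  (r (k) (k)) = r(1, 1) = 0
  k = 1
  k = 1
  (r (k) (k)) = r(1, 1) = 0
  (r (r (k) (k)) (r (k) (k))) = r(0, 0) = 2
  (p (r (r (k) (k)) (r (k) (k)))) = p(2,) = 3

value = 3


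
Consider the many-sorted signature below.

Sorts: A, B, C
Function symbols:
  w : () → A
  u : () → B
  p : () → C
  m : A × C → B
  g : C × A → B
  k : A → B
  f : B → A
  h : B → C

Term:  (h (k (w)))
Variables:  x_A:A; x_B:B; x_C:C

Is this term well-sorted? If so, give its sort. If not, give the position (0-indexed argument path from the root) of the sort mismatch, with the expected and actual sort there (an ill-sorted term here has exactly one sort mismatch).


    (w) : A
  (k (w)) : B
(h (k (w))) : C

well-sorted; sort = C


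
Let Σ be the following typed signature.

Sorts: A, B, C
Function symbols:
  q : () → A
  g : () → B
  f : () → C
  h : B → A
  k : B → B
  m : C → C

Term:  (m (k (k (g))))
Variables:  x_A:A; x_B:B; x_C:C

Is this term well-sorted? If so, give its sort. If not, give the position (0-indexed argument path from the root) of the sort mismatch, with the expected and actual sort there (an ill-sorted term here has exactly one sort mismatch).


ill-sorted at position [0]: expected C, got B

      (g) : B
    (k (g)) : B
  (k (k (g))) : B
(m (k (k (g)))) : ✗ arg 0 at [0] has sort B, expected C


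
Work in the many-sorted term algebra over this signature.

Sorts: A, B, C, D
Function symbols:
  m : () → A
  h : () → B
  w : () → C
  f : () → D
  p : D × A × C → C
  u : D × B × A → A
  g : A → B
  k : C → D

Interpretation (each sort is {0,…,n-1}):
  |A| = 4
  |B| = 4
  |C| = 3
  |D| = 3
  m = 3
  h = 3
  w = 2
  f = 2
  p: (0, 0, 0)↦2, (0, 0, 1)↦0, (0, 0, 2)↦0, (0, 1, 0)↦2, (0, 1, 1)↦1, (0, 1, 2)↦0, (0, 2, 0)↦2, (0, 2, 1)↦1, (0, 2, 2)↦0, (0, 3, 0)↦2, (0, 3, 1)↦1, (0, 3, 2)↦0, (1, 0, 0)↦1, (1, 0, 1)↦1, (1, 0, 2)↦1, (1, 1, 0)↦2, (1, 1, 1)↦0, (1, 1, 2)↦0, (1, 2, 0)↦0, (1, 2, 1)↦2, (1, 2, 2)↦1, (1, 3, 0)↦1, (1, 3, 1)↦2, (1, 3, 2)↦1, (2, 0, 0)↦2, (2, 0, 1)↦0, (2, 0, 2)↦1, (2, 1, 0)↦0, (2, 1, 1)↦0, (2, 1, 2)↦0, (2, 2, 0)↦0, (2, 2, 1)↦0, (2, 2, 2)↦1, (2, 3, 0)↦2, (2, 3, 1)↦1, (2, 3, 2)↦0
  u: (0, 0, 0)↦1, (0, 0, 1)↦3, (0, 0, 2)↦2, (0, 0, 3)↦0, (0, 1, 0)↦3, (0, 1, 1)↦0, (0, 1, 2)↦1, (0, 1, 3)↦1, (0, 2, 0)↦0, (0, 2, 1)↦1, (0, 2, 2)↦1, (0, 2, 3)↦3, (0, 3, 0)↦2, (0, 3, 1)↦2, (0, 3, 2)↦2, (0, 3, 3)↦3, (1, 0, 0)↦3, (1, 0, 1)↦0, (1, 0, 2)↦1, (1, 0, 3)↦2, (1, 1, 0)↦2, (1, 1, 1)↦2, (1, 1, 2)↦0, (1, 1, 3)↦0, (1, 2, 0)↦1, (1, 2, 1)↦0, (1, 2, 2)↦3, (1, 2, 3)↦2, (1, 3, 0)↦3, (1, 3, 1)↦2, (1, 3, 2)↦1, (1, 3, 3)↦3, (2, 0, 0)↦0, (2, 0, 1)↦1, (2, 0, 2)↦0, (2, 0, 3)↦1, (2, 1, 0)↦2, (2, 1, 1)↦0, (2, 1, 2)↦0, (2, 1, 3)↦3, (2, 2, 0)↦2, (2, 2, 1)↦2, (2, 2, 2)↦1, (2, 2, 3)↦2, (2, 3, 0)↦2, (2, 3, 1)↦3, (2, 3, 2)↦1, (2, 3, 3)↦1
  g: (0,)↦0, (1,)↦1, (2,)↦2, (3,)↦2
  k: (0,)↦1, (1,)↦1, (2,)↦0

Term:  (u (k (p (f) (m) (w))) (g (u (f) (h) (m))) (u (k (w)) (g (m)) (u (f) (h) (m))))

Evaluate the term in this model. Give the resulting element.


  f = 2
  m = 3
  w = 2
  (p (f) (m) (w)) = p(2, 3, 2) = 0
  (k (p (f) (m) (w))) = k(0,) = 1
  f = 2
  h = 3
  m = 3
  (u (f) (h) (m)) = u(2, 3, 3) = 1
  (g (u (f) (h) (m))) = g(1,) = 1
  w = 2
  (k (w)) = k(2,) = 0
  m = 3
  (g (m)) = g(3,) = 2
  f = 2
  h = 3
  m = 3
  (u (f) (h) (m)) = u(2, 3, 3) = 1
  (u (k (w)) (g (m)) (u (f) (h) (m))) = u(0, 2, 1) = 1
  (u (k (p (f) (m) (w))) (g (u (f) (h) (m))) (u (k (w)) (g (m)) (u (f) (h) (m)))) = u(1, 1, 1) = 2

value = 2


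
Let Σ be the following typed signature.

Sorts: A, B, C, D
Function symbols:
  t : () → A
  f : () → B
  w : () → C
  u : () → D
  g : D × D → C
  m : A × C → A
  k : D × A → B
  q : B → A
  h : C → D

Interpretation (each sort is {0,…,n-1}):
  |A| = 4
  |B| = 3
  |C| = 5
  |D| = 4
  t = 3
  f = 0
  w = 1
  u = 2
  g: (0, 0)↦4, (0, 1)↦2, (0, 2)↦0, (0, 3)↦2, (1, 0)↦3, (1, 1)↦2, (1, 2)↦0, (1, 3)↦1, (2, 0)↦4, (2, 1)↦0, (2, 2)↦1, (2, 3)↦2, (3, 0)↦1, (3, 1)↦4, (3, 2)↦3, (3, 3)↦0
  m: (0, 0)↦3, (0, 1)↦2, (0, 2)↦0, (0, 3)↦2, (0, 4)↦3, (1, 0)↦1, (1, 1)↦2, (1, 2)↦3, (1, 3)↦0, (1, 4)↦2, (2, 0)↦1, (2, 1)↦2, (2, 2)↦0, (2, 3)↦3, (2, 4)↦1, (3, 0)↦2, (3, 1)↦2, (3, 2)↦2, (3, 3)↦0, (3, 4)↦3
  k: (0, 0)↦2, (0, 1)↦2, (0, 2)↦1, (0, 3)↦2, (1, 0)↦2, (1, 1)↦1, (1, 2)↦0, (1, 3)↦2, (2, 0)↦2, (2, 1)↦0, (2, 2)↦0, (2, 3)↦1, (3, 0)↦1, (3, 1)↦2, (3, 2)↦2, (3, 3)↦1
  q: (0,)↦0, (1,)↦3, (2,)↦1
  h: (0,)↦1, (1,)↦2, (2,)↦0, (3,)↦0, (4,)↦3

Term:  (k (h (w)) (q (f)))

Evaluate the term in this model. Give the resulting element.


value = 2

  w = 1
  (h (w)) = h(1,) = 2
  f = 0
  (q (f)) = q(0,) = 0
  (k (h (w)) (q (f))) = k(2, 0) = 2


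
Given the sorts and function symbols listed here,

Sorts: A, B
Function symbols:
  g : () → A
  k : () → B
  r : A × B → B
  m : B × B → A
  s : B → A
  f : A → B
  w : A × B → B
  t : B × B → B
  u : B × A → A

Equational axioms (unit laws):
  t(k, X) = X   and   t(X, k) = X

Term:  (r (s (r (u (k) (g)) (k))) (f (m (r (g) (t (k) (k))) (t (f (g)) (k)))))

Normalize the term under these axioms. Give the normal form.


normal form = (r (s (r (u (k) (g)) (k))) (f (m (r (g) (k)) (f (g)))))

1. (r (s (r (u (k) (g)) (k))) (f (m (r (g) (t (k) (k))) (t (f (g)) (k)))))  →  (r (s (r (u (k) (g)) (k))) (f (m (r (g) (k)) (t (f (g)) (k)))))
2. (r (s (r (u (k) (g)) (k))) (f (m (r (g) (k)) (t (f (g)) (k)))))  →  (r (s (r (u (k) (g)) (k))) (f (m (r (g) (k)) (f (g)))))


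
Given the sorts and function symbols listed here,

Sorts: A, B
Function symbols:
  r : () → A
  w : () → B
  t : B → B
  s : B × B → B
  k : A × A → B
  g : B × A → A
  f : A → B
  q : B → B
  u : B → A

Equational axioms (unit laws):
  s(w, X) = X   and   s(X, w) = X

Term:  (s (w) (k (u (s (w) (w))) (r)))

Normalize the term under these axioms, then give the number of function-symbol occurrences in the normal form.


size = 4

1. (s (w) (k (u (s (w) (w))) (r)))  →  (k (u (s (w) (w))) (r))
2. (k (u (s (w) (w))) (r))  →  (k (u (w)) (r))
normal form: (k (u (w)) (r))


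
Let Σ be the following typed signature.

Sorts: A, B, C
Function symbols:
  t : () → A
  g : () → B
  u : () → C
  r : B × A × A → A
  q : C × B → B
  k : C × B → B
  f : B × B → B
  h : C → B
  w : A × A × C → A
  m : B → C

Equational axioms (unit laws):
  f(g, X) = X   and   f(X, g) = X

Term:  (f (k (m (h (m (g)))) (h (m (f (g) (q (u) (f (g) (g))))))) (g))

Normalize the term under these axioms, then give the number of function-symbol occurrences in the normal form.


1. (f (k (m (h (m (g)))) (h (m (f (g) (q (u) (f (g) (g))))))) (g))  →  (k (m (h (m (g)))) (h (m (f (g) (q (u) (f (g) (g)))))))
2. (k (m (h (m (g)))) (h (m (f (g) (q (u) (f (g) (g)))))))  →  (k (m (h (m (g)))) (h (m (q (u) (f (g) (g))))))
3. (k (m (h (m (g)))) (h (m (q (u) (f (g) (g))))))  →  (k (m (h (m (g)))) (h (m (q (u) (g)))))
normal form: (k (m (h (m (g)))) (h (m (q (u) (g)))))

size = 10


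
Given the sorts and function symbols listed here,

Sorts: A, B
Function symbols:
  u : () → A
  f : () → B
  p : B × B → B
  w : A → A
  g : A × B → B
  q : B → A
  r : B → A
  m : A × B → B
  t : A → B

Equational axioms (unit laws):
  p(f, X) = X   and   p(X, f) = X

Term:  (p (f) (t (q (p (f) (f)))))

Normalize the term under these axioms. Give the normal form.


normal form = (t (q (f)))

1. (p (f) (t (q (p (f) (f)))))  →  (t (q (p (f) (f))))
2. (t (q (p (f) (f))))  →  (t (q (f)))


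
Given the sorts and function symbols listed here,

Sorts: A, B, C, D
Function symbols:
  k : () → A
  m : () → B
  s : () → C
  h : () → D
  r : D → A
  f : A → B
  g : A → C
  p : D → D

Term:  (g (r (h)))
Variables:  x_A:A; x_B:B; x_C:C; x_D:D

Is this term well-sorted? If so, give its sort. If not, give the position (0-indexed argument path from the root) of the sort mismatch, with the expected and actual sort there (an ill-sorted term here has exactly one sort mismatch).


    (h) : D
  (r (h)) : A
(g (r (h))) : C

well-sorted; sort = C


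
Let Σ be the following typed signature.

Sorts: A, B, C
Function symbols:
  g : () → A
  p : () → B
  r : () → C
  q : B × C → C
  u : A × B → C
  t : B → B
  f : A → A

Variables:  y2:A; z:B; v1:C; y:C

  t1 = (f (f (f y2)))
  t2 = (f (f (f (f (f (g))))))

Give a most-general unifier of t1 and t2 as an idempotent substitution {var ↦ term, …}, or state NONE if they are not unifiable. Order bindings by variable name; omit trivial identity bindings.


{y2 ↦ (f (f (g)))}


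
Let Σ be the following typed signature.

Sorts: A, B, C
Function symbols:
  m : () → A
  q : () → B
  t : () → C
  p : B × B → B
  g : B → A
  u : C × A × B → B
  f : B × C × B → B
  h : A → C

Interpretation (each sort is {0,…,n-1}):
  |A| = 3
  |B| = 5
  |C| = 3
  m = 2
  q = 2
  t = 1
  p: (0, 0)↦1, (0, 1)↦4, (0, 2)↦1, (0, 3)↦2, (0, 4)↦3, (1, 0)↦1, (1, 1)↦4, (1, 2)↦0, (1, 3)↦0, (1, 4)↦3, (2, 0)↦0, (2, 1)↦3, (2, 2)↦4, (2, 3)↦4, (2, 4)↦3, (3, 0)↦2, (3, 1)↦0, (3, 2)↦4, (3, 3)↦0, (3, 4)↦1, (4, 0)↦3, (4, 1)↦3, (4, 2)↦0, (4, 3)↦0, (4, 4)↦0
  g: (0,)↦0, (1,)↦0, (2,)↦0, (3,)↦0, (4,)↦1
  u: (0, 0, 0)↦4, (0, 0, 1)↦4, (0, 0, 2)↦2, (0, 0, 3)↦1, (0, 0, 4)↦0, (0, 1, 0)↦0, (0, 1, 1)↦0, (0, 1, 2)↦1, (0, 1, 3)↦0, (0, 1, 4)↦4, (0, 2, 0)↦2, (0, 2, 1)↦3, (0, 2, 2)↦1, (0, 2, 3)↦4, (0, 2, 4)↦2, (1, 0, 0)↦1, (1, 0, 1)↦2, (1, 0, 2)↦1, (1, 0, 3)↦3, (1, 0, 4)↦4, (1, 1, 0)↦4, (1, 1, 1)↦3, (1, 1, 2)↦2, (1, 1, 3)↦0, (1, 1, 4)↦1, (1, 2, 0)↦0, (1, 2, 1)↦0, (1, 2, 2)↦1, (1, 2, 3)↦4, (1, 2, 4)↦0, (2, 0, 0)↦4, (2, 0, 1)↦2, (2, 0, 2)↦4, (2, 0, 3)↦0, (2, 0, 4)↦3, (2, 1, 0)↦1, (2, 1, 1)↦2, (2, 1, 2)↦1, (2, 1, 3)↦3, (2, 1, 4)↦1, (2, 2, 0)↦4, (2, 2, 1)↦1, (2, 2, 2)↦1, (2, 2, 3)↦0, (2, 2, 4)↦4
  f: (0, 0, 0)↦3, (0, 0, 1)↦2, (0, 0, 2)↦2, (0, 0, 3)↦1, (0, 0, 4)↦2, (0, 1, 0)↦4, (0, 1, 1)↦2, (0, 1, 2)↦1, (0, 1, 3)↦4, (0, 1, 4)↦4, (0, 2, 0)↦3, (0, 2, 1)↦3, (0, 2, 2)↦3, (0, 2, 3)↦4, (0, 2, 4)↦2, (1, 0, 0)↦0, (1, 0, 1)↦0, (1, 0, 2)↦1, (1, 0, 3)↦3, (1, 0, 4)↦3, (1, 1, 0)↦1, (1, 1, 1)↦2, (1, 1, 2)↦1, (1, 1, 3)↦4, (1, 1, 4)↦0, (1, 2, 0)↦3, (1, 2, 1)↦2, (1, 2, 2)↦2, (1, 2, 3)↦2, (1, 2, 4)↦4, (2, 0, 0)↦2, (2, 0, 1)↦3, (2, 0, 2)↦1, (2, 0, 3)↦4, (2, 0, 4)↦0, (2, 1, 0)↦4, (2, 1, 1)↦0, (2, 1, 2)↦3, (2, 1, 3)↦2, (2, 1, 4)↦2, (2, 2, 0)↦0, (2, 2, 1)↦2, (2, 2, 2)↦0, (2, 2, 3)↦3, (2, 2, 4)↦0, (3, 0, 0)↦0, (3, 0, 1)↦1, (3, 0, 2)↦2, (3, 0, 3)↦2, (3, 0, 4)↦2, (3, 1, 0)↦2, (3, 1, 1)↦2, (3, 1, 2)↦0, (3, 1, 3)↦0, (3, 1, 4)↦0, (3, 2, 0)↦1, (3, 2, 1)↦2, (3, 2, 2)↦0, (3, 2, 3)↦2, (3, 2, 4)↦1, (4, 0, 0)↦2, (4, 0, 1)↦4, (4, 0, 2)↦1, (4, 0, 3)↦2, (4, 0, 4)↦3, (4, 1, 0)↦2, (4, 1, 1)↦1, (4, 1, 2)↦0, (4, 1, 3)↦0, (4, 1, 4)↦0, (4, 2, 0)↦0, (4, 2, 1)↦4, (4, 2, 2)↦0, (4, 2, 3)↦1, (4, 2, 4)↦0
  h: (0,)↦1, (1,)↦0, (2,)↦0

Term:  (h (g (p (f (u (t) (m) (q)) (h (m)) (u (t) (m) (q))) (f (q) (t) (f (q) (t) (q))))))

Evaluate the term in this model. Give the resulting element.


  t = 1
  m = 2
  q = 2
  (u (t) (m) (q)) = u(1, 2, 2) = 1
  m = 2
  (h (m)) = h(2,) = 0
  t = 1
  m = 2
  q = 2
  (u (t) (m) (q)) = u(1, 2, 2) = 1
  (f (u (t) (m) (q)) (h (m)) (u (t) (m) (q))) = f(1, 0, 1) = 0
  q = 2
  t = 1
  q = 2
  t = 1
  q = 2
  (f (q) (t) (q)) = f(2, 1, 2) = 3
  (f (q) (t) (f (q) (t) (q))) = f(2, 1, 3) = 2
  (p (f (u (t) (m) (q)) (h (m)) (u (t) (m) (q))) (f (q) (t) (f (q) (t) (q)))) = p(0, 2) = 1
  (g (p (f (u (t) (m) (q)) (h (m)) (u (t) (m) (q))) (f (q) (t) (f (q) (t) (q))))) = g(1,) = 0
  (h (g (p (f (u (t) (m) (q)) (h (m)) (u (t) (m) (q))) (f (q) (t) (f (q) (t) (q)))))) = h(0,) = 1

value = 1


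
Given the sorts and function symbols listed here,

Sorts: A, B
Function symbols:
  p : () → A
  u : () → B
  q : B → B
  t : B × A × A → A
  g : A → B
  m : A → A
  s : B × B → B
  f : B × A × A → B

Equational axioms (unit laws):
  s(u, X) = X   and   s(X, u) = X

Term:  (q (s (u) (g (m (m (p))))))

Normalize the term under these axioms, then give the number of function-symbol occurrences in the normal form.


size = 5

1. (q (s (u) (g (m (m (p))))))  →  (q (g (m (m (p)))))
normal form: (q (g (m (m (p)))))


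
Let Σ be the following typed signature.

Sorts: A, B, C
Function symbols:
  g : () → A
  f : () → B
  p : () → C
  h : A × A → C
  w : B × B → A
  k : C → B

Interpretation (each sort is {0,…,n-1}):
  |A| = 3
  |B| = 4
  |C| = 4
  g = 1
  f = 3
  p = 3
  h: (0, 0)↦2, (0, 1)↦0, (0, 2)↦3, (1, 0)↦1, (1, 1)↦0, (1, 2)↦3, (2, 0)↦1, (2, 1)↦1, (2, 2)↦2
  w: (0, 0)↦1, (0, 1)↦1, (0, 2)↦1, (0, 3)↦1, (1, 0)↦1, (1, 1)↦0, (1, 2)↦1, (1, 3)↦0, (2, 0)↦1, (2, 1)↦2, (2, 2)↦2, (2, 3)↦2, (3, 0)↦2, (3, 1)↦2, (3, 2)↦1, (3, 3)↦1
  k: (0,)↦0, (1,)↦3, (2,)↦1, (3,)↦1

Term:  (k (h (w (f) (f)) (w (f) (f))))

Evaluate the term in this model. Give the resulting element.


value = 0

  f = 3
  f = 3
  (w (f) (f)) = w(3, 3) = 1
  f = 3
  f = 3
  (w (f) (f)) = w(3, 3) = 1
  (h (w (f) (f)) (w (f) (f))) = h(1, 1) = 0
  (k (h (w (f) (f)) (w (f) (f)))) = k(0,) = 0


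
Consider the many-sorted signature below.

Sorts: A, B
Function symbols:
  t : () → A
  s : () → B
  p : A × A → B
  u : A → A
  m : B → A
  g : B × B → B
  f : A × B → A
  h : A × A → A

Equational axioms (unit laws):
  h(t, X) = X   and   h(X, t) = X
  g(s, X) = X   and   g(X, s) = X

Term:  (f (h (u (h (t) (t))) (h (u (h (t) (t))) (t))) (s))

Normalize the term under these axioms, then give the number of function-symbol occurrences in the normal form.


size = 7

1. (f (h (u (h (t) (t))) (h (u (h (t) (t))) (t))) (s))  →  (f (h (u (t)) (h (u (h (t) (t))) (t))) (s))
2. (f (h (u (t)) (h (u (h (t) (t))) (t))) (s))  →  (f (h (u (t)) (u (h (t) (t)))) (s))
3. (f (h (u (t)) (u (h (t) (t)))) (s))  →  (f (h (u (t)) (u (t))) (s))
normal form: (f (h (u (t)) (u (t))) (s))


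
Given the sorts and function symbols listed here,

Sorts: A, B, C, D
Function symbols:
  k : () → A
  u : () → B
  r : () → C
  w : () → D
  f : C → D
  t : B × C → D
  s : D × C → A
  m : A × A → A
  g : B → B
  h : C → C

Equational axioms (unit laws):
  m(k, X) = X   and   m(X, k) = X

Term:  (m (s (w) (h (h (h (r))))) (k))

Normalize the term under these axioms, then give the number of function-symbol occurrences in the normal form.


1. (m (s (w) (h (h (h (r))))) (k))  →  (s (w) (h (h (h (r)))))
normal form: (s (w) (h (h (h (r)))))

size = 6


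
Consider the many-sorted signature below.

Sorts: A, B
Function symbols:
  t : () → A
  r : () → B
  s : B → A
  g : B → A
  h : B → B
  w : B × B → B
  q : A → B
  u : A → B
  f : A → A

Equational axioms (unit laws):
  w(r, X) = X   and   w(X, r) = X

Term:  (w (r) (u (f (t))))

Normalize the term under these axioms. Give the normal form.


normal form = (u (f (t)))

1. (w (r) (u (f (t))))  →  (u (f (t)))


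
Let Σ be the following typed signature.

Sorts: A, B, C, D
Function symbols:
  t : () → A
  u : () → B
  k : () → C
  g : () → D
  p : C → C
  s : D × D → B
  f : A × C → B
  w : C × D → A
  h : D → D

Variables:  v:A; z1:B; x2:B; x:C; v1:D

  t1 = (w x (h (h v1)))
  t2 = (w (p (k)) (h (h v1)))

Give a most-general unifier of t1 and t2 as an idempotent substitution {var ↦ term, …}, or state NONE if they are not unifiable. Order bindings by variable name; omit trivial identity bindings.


{x ↦ (p (k))}


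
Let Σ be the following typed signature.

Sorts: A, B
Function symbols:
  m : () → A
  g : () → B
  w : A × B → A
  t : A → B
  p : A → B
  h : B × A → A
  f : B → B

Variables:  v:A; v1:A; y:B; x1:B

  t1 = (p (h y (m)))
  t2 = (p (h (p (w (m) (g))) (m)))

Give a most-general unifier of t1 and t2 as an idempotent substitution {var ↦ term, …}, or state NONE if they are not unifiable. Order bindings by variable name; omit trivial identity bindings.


{y ↦ (p (w (m) (g)))}


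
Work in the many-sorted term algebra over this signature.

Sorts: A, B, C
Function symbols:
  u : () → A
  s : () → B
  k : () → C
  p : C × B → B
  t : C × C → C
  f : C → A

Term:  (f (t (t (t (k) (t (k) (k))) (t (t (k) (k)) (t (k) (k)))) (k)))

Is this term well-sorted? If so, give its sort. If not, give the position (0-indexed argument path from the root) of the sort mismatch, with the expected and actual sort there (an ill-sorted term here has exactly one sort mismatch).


well-sorted; sort = A

        (k) : C
          (k) : C
          (k) : C
        (t (k) (k)) : C
      (t (k) (t (k) (k))) : C
          (k) : C
          (k) : C
        (t (k) (k)) : C
          (k) : C
          (k) : C
        (t (k) (k)) : C
      (t (t (k) (k)) (t (k) (k))) : C
    (t (t (k) (t (k) (k))) (t (t (k) (k)) (t (k) (k)))) : C
    (k) : C
  (t (t (t (k) (t (k) (k))) (t (t (k) (k)) (t (k) (k)))) (k)) : C
(f (t (t (t (k) (t (k) (k))) (t (t (k) (k)) (t (k) (k)))) (k))) : A


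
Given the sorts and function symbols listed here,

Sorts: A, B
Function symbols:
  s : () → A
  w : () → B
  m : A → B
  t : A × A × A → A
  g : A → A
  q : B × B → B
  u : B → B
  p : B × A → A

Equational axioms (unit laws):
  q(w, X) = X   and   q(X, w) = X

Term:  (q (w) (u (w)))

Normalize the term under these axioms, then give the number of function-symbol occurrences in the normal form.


1. (q (w) (u (w)))  →  (u (w))
normal form: (u (w))

size = 2


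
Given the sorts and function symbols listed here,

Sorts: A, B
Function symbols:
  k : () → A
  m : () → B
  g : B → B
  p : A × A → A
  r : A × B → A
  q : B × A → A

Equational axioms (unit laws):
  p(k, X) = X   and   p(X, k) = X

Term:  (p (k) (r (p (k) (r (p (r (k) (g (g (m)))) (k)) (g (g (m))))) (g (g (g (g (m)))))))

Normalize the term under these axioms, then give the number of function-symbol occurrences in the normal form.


1. (p (k) (r (p (k) (r (p (r (k) (g (g (m)))) (k)) (g (g (m))))) (g (g (g (g (m)))))))  →  (r (p (k) (r (p (r (k) (g (g (m)))) (k)) (g (g (m))))) (g (g (g (g (m))))))
2. (r (p (k) (r (p (r (k) (g (g (m)))) (k)) (g (g (m))))) (g (g (g (g (m))))))  →  (r (r (p (r (k) (g (g (m)))) (k)) (g (g (m)))) (g (g (g (g (m))))))
3. (r (r (p (r (k) (g (g (m)))) (k)) (g (g (m)))) (g (g (g (g (m))))))  →  (r (r (r (k) (g (g (m)))) (g (g (m)))) (g (g (g (g (m))))))
normal form: (r (r (r (k) (g (g (m)))) (g (g (m)))) (g (g (g (g (m))))))

size = 15


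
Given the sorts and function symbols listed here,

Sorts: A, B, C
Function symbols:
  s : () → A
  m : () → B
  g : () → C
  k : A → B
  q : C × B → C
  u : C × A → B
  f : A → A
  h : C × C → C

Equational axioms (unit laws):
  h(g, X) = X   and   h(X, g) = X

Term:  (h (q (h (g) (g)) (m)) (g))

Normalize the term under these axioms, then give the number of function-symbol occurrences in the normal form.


size = 3

1. (h (q (h (g) (g)) (m)) (g))  →  (q (h (g) (g)) (m))
2. (q (h (g) (g)) (m))  →  (q (g) (m))
normal form: (q (g) (m))


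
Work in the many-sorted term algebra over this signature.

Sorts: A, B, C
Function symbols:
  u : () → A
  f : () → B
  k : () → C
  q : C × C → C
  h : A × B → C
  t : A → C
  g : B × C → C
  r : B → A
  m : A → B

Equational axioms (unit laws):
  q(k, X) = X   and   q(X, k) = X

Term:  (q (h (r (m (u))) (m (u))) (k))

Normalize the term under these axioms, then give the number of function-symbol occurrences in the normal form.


1. (q (h (r (m (u))) (m (u))) (k))  →  (h (r (m (u))) (m (u)))
normal form: (h (r (m (u))) (m (u)))

size = 6


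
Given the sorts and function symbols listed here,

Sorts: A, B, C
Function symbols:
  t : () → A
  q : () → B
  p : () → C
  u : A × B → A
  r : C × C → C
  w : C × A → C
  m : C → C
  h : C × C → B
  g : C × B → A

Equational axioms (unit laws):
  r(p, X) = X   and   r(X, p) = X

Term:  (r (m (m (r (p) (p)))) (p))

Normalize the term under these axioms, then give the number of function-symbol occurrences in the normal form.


1. (r (m (m (r (p) (p)))) (p))  →  (m (m (r (p) (p))))
2. (m (m (r (p) (p))))  →  (m (m (p)))
normal form: (m (m (p)))

size = 3


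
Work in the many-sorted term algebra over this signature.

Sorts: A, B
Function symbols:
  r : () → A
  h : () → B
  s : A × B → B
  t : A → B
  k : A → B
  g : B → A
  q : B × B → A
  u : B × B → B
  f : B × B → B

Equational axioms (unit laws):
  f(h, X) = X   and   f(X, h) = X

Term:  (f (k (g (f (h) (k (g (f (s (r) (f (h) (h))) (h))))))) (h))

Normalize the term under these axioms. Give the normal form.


1. (f (k (g (f (h) (k (g (f (s (r) (f (h) (h))) (h))))))) (h))  →  (k (g (f (h) (k (g (f (s (r) (f (h) (h))) (h)))))))
2. (k (g (f (h) (k (g (f (s (r) (f (h) (h))) (h)))))))  →  (k (g (k (g (f (s (r) (f (h) (h))) (h))))))
3. (k (g (k (g (f (s (r) (f (h) (h))) (h))))))  →  (k (g (k (g (s (r) (f (h) (h)))))))
4. (k (g (k (g (s (r) (f (h) (h)))))))  →  (k (g (k (g (s (r) (h))))))

normal form = (k (g (k (g (s (r) (h))))))


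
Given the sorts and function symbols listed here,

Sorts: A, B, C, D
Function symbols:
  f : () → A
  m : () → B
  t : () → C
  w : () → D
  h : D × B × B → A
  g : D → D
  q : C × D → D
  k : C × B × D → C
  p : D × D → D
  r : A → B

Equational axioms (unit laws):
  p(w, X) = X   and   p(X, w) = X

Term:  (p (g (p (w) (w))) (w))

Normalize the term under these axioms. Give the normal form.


normal form = (g (w))

1. (p (g (p (w) (w))) (w))  →  (g (p (w) (w)))
2. (g (p (w) (w)))  →  (g (w))


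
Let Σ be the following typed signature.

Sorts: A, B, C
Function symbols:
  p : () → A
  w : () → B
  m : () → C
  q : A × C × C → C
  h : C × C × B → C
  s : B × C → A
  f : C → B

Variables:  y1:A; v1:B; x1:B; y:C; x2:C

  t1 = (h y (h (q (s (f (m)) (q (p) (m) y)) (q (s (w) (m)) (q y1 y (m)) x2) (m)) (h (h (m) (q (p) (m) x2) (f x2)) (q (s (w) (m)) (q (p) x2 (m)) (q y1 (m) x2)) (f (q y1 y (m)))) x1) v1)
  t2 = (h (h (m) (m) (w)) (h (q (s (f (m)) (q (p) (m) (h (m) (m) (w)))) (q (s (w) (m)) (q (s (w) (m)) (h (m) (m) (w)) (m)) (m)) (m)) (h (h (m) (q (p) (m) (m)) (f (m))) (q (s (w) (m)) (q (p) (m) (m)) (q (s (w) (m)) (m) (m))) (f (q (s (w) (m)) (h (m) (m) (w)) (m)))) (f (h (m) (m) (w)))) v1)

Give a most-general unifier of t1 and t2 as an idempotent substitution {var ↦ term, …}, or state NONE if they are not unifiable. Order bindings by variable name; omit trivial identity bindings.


{x1 ↦ (f (h (m) (m) (w))), x2 ↦ (m), y ↦ (h (m) (m) (w)), y1 ↦ (s (w) (m))}


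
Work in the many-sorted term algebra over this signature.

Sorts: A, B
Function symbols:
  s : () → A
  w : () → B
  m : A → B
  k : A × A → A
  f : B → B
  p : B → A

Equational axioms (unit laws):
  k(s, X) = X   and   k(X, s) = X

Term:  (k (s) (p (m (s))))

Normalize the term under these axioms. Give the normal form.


1. (k (s) (p (m (s))))  →  (p (m (s)))

normal form = (p (m (s)))


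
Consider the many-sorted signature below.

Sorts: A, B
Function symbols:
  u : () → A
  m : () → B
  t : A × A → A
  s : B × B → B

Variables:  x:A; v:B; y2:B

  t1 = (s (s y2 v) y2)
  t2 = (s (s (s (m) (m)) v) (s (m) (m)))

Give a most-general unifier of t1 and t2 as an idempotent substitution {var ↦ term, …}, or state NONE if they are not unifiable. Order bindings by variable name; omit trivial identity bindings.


{y2 ↦ (s (m) (m))}


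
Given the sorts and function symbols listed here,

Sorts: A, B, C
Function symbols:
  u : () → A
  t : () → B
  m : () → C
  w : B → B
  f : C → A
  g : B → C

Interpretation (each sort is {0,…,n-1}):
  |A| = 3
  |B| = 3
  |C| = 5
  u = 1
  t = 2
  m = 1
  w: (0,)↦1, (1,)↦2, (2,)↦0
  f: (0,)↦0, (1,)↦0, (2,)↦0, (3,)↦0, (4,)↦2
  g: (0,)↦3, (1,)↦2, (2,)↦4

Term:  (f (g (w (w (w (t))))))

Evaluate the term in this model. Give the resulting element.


  t = 2
  (w (t)) = w(2,) = 0
  (w (w (t))) = w(0,) = 1
  (w (w (w (t)))) = w(1,) = 2
  (g (w (w (w (t))))) = g(2,) = 4
  (f (g (w (w (w (t)))))) = f(4,) = 2

value = 2


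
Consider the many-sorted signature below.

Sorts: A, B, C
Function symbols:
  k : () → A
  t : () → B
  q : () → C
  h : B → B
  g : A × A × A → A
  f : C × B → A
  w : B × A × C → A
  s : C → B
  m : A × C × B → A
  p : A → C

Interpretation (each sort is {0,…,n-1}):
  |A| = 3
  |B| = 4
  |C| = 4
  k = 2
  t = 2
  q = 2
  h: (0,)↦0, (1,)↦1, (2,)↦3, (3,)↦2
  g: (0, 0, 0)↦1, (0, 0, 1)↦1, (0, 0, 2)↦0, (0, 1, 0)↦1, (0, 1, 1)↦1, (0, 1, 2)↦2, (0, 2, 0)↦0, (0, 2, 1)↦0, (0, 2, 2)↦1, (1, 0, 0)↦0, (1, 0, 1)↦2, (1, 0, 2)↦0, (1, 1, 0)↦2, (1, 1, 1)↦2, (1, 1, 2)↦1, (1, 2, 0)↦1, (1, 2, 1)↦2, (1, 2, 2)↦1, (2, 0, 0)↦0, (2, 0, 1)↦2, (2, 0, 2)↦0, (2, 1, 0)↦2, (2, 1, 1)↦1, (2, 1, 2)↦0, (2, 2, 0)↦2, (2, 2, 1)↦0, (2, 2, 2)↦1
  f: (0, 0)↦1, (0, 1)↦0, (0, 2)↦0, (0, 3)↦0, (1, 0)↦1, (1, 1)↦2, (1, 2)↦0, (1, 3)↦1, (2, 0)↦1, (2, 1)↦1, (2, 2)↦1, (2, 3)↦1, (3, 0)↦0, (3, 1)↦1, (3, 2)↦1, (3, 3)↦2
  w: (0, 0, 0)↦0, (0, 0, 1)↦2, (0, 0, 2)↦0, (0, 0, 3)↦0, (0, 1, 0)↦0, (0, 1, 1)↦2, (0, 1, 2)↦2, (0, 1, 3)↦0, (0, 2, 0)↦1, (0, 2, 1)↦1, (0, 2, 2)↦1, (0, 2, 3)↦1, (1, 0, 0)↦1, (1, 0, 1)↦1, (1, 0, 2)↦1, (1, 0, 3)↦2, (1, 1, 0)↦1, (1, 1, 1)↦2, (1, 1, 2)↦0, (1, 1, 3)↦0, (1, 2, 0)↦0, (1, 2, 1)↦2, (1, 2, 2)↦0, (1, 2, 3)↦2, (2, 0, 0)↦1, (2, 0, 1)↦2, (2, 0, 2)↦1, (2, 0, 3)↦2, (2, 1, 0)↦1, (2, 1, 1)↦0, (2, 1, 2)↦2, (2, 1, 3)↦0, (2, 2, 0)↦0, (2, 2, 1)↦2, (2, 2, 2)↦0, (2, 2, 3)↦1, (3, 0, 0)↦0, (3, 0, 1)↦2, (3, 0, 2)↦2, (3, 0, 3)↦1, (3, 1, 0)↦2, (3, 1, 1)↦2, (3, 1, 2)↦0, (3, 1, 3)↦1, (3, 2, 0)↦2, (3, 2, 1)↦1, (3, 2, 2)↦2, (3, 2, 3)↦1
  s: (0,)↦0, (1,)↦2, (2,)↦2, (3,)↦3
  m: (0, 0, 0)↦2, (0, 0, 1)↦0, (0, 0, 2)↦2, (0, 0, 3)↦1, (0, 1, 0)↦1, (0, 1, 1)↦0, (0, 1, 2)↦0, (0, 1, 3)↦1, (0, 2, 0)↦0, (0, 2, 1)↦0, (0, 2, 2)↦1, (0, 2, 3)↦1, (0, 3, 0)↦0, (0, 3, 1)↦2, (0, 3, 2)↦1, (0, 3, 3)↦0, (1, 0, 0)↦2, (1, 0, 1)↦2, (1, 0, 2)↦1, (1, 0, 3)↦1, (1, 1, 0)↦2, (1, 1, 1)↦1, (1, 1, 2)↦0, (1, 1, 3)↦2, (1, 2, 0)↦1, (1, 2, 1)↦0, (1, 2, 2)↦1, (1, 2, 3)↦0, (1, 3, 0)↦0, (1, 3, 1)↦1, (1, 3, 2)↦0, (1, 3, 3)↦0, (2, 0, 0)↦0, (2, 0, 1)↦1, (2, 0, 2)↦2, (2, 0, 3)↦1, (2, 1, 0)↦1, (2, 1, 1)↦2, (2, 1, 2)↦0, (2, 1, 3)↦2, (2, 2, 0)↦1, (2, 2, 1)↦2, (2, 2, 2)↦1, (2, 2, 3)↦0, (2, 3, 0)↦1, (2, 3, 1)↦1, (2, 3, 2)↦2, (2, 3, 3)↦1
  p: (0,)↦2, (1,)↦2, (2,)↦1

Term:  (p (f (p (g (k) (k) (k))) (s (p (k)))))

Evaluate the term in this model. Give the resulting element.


value = 2

  k = 2
  k = 2
  k = 2
  (g (k) (k) (k)) = g(2, 2, 2) = 1
  (p (g (k) (k) (k))) = p(1,) = 2
  k = 2
  (p (k)) = p(2,) = 1
  (s (p (k))) = s(1,) = 2
  (f (p (g (k) (k) (k))) (s (p (k)))) = f(2, 2) = 1
  (p (f (p (g (k) (k) (k))) (s (p (k))))) = p(1,) = 2


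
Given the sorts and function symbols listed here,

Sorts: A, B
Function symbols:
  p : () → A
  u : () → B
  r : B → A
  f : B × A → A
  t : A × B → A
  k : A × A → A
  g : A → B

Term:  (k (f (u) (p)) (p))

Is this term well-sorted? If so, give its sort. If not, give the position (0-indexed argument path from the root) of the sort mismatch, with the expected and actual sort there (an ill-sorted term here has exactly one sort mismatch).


well-sorted; sort = A

    (u) : B
    (p) : A
  (f (u) (p)) : A
  (p) : A
(k (f (u) (p)) (p)) : A


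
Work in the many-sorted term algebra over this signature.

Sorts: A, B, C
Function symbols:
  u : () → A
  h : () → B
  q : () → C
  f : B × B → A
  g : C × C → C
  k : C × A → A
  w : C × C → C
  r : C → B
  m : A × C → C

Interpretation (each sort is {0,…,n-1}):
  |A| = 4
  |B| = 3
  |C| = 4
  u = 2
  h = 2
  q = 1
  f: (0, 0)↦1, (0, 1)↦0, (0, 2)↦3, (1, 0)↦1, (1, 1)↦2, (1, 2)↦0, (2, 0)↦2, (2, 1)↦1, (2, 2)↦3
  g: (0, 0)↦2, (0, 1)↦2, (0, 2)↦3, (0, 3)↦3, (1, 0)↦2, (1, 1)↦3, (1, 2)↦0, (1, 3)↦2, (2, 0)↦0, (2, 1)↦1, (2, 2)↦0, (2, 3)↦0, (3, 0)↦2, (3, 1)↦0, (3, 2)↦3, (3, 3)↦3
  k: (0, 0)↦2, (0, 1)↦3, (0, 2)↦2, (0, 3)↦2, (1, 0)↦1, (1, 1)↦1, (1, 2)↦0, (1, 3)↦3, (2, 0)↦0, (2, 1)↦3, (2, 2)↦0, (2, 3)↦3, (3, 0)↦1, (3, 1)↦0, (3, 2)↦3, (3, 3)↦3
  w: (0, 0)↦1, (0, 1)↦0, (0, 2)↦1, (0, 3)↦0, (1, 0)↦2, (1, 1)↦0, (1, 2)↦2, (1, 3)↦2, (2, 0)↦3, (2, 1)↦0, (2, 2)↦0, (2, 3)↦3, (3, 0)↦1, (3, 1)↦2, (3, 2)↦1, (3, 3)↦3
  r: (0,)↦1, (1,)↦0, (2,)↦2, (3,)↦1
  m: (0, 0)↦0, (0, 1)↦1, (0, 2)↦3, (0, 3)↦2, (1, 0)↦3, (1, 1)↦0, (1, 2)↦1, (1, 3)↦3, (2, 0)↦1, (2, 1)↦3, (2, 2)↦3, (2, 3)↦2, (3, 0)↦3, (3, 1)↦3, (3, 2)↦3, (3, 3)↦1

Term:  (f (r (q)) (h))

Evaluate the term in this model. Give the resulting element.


  q = 1
  (r (q)) = r(1,) = 0
  h = 2
  (f (r (q)) (h)) = f(0, 2) = 3

value = 3


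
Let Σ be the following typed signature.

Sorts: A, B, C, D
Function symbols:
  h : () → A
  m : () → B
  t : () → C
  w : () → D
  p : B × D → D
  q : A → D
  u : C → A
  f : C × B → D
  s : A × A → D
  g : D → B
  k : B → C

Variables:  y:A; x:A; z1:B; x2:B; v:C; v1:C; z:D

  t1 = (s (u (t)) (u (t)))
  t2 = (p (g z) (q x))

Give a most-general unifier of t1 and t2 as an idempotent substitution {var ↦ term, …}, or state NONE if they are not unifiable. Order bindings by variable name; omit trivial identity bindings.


NONE (not unifiable)

head clash or occurs-check failure — not unifiable


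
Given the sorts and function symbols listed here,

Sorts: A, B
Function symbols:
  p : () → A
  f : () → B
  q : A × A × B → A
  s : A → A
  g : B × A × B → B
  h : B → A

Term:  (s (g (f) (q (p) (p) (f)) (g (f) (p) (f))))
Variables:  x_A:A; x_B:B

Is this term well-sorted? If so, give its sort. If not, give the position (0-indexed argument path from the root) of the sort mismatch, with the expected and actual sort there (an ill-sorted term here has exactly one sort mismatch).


ill-sorted at position [0]: expected A, got B

    (f) : B
      (p) : A
      (p) : A
      (f) : B
    (q (p) (p) (f)) : A
      (f) : B
      (p) : A
      (f) : B
    (g (f) (p) (f)) : B
  (g (f) (q (p) (p) (f)) (g (f) (p) (f))) : B
(s (g (f) (q (p) (p) (f)) (g (f) (p) (f)))) : ✗ arg 0 at [0] has sort B, expected A


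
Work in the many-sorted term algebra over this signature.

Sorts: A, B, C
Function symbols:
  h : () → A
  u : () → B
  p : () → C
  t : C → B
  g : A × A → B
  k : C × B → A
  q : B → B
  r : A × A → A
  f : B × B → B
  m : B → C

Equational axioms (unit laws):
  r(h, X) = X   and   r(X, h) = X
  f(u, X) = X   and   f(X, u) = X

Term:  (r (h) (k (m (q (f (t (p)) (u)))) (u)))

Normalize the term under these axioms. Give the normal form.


normal form = (k (m (q (t (p)))) (u))

1. (r (h) (k (m (q (f (t (p)) (u)))) (u)))  →  (k (m (q (f (t (p)) (u)))) (u))
2. (k (m (q (f (t (p)) (u)))) (u))  →  (k (m (q (t (p)))) (u))


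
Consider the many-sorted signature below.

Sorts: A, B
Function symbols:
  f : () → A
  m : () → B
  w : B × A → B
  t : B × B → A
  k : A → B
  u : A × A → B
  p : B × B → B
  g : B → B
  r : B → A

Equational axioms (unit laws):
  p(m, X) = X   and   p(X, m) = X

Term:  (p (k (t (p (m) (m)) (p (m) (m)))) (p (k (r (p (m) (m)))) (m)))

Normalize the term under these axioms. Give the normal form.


1. (p (k (t (p (m) (m)) (p (m) (m)))) (p (k (r (p (m) (m)))) (m)))  →  (p (k (t (m) (p (m) (m)))) (p (k (r (p (m) (m)))) (m)))
2. (p (k (t (m) (p (m) (m)))) (p (k (r (p (m) (m)))) (m)))  →  (p (k (t (m) (m))) (p (k (r (p (m) (m)))) (m)))
3. (p (k (t (m) (m))) (p (k (r (p (m) (m)))) (m)))  →  (p (k (t (m) (m))) (k (r (p (m) (m)))))
4. (p (k (t (m) (m))) (k (r (p (m) (m)))))  →  (p (k (t (m) (m))) (k (r (m))))

normal form = (p (k (t (m) (m))) (k (r (m))))


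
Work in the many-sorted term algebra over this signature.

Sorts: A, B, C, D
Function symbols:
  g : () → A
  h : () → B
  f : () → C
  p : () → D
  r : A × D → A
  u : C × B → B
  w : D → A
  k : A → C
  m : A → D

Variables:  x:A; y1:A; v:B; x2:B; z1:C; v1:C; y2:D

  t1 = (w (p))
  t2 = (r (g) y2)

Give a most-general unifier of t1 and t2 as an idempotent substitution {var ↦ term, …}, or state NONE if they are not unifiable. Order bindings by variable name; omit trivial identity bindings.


NONE (not unifiable)

head clash or occurs-check failure — not unifiable


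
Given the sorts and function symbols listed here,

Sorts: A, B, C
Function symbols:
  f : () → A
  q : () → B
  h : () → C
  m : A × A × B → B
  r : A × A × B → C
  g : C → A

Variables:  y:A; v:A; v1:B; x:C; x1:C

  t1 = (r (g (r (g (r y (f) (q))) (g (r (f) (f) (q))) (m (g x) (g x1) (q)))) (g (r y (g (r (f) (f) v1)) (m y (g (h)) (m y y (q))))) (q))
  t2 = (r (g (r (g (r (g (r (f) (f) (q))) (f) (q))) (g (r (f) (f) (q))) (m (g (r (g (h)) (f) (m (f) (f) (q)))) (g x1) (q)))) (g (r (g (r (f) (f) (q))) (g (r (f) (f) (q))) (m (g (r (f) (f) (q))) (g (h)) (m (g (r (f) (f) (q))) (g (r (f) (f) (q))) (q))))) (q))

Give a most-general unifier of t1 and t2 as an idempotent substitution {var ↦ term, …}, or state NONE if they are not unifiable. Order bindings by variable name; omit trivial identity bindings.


{v1 ↦ (q), x ↦ (r (g (h)) (f) (m (f) (f) (q))), y ↦ (g (r (f) (f) (q)))}


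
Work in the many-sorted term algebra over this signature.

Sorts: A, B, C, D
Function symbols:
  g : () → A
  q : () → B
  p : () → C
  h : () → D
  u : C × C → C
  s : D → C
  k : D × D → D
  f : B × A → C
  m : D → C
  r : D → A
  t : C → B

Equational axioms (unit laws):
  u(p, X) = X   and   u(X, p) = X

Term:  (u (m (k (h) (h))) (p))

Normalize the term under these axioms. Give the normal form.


normal form = (m (k (h) (h)))

1. (u (m (k (h) (h))) (p))  →  (m (k (h) (h)))


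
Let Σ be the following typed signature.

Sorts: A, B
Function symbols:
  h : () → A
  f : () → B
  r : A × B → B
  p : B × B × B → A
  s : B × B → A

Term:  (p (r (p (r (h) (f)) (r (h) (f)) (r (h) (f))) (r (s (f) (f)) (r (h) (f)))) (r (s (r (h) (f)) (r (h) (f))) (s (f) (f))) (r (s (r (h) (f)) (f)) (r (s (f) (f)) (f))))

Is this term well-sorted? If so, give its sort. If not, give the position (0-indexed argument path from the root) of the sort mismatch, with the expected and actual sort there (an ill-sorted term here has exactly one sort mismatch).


ill-sorted at position [1, 1]: expected B, got A

        (h) : A
        (f) : B
      (r (h) (f)) : B
        (h) : A
        (f) : B
      (r (h) (f)) : B
        (h) : A
        (f) : B
      (r (h) (f)) : B
    (p (r (h) (f)) (r (h) (f)) (r (h) (f))) : A
        (f) : B
        (f) : B
      (s (f) (f)) : A
        (h) : A
        (f) : B
      (r (h) (f)) : B
    (r (s (f) (f)) (r (h) (f))) : B
  (r (p (r (h) (f)) (r (h) (f)) (r (h) (f))) (r (s (f) (f)) (r (h) (f)))) : B
        (h) : A
        (f) : B
      (r (h) (f)) : B
        (h) : A
        (f) : B
      (r (h) (f)) : B
    (s (r (h) (f)) (r (h) (f))) : A
      (f) : B
      (f) : B
    (s (f) (f)) : A
  (r (s (r (h) (f)) (r (h) (f))) (s (f) (f))) : ✗ arg 1 at [1, 1] has sort A, expected B
        (h) : A
        (f) : B
      (r (h) (f)) : B
      (f) : B
    (s (r (h) (f)) (f)) : A
        (f) : B
        (f) : B
      (s (f) (f)) : A
      (f) : B
    (r (s (f) (f)) (f)) : B
  (r (s (r (h) (f)) (f)) (r (s (f) (f)) (f))) : B


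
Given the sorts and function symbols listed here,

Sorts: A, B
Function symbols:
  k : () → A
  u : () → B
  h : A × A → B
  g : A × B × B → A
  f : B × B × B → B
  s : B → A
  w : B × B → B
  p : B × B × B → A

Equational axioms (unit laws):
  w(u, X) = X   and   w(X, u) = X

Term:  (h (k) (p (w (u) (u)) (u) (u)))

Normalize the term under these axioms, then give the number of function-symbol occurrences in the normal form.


1. (h (k) (p (w (u) (u)) (u) (u)))  →  (h (k) (p (u) (u) (u)))
normal form: (h (k) (p (u) (u) (u)))

size = 6


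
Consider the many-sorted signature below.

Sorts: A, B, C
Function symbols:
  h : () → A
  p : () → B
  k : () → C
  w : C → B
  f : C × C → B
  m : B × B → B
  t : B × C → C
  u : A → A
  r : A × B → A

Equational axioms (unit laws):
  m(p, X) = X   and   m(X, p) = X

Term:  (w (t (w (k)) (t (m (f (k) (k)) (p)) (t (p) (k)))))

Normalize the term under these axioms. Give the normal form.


normal form = (w (t (w (k)) (t (f (k) (k)) (t (p) (k)))))

1. (w (t (w (k)) (t (m (f (k) (k)) (p)) (t (p) (k)))))  →  (w (t (w (k)) (t (f (k) (k)) (t (p) (k)))))


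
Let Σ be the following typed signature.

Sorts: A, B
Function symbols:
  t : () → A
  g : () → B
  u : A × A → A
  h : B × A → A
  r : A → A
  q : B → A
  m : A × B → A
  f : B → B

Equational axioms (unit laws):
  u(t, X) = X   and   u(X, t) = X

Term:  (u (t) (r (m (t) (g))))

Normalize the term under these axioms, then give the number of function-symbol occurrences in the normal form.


size = 4

1. (u (t) (r (m (t) (g))))  →  (r (m (t) (g)))
normal form: (r (m (t) (g)))


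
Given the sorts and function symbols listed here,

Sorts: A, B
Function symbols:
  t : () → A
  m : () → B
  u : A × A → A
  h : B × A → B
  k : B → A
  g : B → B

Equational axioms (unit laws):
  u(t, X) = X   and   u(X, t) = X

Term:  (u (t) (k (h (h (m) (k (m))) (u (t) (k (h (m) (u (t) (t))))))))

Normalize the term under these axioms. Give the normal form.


1. (u (t) (k (h (h (m) (k (m))) (u (t) (k (h (m) (u (t) (t))))))))  →  (k (h (h (m) (k (m))) (u (t) (k (h (m) (u (t) (t)))))))
2. (k (h (h (m) (k (m))) (u (t) (k (h (m) (u (t) (t)))))))  →  (k (h (h (m) (k (m))) (k (h (m) (u (t) (t))))))
3. (k (h (h (m) (k (m))) (k (h (m) (u (t) (t))))))  →  (k (h (h (m) (k (m))) (k (h (m) (t)))))

normal form = (k (h (h (m) (k (m))) (k (h (m) (t)))))


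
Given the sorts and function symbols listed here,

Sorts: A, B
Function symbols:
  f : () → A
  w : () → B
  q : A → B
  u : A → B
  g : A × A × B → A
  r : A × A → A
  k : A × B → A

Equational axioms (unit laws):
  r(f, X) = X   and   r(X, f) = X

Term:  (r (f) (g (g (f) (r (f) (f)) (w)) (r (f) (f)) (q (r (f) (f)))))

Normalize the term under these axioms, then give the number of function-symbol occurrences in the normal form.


size = 8

1. (r (f) (g (g (f) (r (f) (f)) (w)) (r (f) (f)) (q (r (f) (f)))))  →  (g (g (f) (r (f) (f)) (w)) (r (f) (f)) (q (r (f) (f))))
2. (g (g (f) (r (f) (f)) (w)) (r (f) (f)) (q (r (f) (f))))  →  (g (g (f) (f) (w)) (r (f) (f)) (q (r (f) (f))))
3. (g (g (f) (f) (w)) (r (f) (f)) (q (r (f) (f))))  →  (g (g (f) (f) (w)) (f) (q (r (f) (f))))
4. (g (g (f) (f) (w)) (f) (q (r (f) (f))))  →  (g (g (f) (f) (w)) (f) (q (f)))
normal form: (g (g (f) (f) (w)) (f) (q (f)))


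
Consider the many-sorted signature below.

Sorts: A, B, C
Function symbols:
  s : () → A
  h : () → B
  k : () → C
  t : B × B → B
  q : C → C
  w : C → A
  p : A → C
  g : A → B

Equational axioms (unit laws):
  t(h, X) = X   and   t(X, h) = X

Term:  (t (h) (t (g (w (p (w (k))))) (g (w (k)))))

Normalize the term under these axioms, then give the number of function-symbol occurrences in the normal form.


1. (t (h) (t (g (w (p (w (k))))) (g (w (k)))))  →  (t (g (w (p (w (k))))) (g (w (k))))
normal form: (t (g (w (p (w (k))))) (g (w (k))))

size = 9
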